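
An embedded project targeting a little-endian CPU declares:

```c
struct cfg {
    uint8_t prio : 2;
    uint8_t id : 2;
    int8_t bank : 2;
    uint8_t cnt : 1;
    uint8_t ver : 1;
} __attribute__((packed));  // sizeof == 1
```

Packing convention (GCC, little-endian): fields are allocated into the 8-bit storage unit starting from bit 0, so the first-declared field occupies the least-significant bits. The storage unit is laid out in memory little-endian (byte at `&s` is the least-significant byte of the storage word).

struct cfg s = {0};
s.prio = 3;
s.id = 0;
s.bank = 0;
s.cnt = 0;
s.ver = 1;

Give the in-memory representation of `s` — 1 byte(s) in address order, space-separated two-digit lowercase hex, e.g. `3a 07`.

83

prio (2b) val=3 bits=0x3 at bit 0: 0x03
id (2b) val=0 bits=0x0 at bit 2: 0x03
bank (2b) val=0 bits=0x0 at bit 4: 0x03
cnt (1b) val=0 bits=0x0 at bit 6: 0x03
ver (1b) val=1 bits=0x1 at bit 7: 0x83
word = 0x83 → little-endian bytes:
  [0]=0x83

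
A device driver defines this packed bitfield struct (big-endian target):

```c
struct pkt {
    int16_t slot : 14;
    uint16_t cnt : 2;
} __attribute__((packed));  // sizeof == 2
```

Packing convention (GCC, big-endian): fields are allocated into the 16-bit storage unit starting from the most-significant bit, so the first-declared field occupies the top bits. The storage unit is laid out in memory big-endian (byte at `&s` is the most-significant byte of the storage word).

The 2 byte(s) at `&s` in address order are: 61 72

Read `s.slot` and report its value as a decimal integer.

6236

[0]=0x61 [1]=0x72 (big-endian) → word 0x6172
slot:14 @ bit 2 → (0x6172>>2)&0x3fff = 0x185c  ←
cnt:2 @ bit 0 → (0x6172>>0)&0x3 = 0x2
slot signed 14b, MSB=0: value = 6236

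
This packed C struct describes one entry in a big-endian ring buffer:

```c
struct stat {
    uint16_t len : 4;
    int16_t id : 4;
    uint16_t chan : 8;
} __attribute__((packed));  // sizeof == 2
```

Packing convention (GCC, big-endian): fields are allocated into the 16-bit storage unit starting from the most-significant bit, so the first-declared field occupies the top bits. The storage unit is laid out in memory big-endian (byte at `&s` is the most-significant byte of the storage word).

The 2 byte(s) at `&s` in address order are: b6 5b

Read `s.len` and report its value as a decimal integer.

11

[0]=0xb6 [1]=0x5b (big-endian) → word 0xb65b
len [12+:4] = (word>>12) & 0xf = 11  ←
id [8+:4] = (word>>8) & 0xf = 6
chan [0+:8] = (word>>0) & 0xff = 91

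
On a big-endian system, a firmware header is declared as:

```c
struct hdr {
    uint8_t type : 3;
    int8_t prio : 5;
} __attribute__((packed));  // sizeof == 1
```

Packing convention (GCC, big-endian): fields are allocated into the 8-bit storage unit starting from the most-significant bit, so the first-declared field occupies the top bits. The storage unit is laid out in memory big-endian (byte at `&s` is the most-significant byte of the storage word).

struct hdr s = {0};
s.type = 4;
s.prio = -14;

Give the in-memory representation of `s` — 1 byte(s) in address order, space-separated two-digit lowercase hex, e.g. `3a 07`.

type (3b) val=4 bits=0x4 at bit 5: 0x80
prio (5b) val=-14 bits=0x12 at bit 0: 0x92
word = 0x92 → big-endian bytes:
  [0]=0x92

92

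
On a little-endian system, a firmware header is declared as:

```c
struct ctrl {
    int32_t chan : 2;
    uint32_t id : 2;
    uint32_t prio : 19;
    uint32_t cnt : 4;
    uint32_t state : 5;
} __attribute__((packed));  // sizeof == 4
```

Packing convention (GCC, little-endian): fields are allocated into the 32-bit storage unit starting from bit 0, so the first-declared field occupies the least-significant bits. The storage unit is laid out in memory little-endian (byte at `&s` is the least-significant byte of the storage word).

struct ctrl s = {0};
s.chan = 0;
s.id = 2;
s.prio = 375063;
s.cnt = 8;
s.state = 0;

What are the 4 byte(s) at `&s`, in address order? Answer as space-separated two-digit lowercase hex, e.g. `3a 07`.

78 91 5b 04

chan (2b) val=0 bits=0x0 at bit 0: 0x00000000
id (2b) val=2 bits=0x2 at bit 2: 0x00000008
prio (19b) val=375063 bits=0x5b917 at bit 4: 0x005b9178
cnt (4b) val=8 bits=0x8 at bit 23: 0x045b9178
state (5b) val=0 bits=0x0 at bit 27: 0x045b9178
word = 0x045b9178 → little-endian bytes:
  [0]=0x78  [1]=0x91  [2]=0x5b  [3]=0x04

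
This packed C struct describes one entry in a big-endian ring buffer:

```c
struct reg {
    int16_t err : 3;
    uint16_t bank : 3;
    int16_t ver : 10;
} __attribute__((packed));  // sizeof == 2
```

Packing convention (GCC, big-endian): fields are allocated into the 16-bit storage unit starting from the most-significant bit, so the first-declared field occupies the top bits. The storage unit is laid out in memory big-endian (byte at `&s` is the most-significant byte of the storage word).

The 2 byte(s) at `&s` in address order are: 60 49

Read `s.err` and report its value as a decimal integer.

3

[0]=0x60 [1]=0x49 (big-endian) → word 0x6049
err:3 @ bit 13 → (0x6049>>13)&0x7 = 0x3  ←
bank:3 @ bit 10 → (0x6049>>10)&0x7 = 0x0
ver:10 @ bit 0 → (0x6049>>0)&0x3ff = 0x49
err signed 3b, MSB=0: value = 3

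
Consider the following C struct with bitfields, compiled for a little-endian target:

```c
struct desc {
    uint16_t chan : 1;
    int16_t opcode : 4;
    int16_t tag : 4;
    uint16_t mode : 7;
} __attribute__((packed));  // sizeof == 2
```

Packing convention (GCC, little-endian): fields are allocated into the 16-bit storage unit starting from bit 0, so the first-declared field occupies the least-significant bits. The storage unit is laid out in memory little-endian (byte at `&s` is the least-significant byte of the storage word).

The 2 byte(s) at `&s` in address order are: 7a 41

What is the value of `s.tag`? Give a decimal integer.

-5

[0]=0x7a [1]=0x41 (little-endian) → word 0x417a
chan [0+:1] = (word>>0) & 0x1 = 0
opcode [1+:4] = (word>>1) & 0xf = 13
tag [5+:4] = (word>>5) & 0xf = 11  ←
mode [9+:7] = (word>>9) & 0x7f = 32
tag signed 4b, MSB=1: 11 - 16 = -5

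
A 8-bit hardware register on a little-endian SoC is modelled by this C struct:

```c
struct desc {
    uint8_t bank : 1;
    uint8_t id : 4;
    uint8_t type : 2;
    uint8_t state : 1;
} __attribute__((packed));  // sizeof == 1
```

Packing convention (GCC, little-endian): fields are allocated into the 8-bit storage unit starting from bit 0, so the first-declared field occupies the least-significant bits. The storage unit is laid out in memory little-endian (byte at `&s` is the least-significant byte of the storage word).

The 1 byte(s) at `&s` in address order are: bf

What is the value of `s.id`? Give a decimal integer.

[0]=0xbf (little-endian) → word 0xbf
bank [0+:1] = (word>>0) & 0x1 = 1
id [1+:4] = (word>>1) & 0xf = 15  ←
type [5+:2] = (word>>5) & 0x3 = 1
state [7+:1] = (word>>7) & 0x1 = 1

15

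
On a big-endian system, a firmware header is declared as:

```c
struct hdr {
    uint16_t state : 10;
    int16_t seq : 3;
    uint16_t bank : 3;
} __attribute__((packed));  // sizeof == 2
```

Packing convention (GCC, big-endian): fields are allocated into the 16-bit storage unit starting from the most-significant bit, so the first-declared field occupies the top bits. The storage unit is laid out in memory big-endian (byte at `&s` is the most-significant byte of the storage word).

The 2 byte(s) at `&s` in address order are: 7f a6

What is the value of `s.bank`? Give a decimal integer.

6

[0]=0x7f [1]=0xa6 (big-endian) → word 0x7fa6
state [6+:10] = (word>>6) & 0x3ff = 510
seq [3+:3] = (word>>3) & 0x7 = 4
bank [0+:3] = (word>>0) & 0x7 = 6  ←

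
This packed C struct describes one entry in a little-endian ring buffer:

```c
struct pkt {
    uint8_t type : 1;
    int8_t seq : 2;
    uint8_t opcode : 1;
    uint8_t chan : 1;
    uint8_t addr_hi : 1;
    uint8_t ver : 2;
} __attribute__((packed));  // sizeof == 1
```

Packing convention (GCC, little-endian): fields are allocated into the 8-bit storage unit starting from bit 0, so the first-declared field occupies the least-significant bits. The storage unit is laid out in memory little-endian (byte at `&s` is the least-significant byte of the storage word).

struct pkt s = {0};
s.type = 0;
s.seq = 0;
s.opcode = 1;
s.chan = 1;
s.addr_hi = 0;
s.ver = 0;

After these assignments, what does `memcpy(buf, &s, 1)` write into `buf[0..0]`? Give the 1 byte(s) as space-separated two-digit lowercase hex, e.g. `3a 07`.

[0+:1] type=0 & 0x1 = 0x0; word=0x00
[1+:2] seq=0 & 0x3 = 0x0; word=0x00
[3+:1] opcode=1 & 0x1 = 0x1; word=0x08
[4+:1] chan=1 & 0x1 = 0x1; word=0x18
[5+:1] addr_hi=0 & 0x1 = 0x0; word=0x18
[6+:2] ver=0 & 0x3 = 0x0; word=0x18
word = 0x18 → little-endian bytes:
  [0]=0x18

18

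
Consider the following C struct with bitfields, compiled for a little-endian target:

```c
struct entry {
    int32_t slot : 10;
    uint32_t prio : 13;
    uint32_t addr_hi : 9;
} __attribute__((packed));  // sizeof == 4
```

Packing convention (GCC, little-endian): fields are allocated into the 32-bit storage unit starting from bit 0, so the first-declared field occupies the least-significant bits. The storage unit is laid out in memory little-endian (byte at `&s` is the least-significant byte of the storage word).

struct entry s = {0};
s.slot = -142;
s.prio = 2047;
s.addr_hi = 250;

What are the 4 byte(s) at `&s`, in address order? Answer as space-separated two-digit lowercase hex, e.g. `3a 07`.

72 ff 1f 7d

[0+:10] slot=-142 & 0x3ff = 0x372; word=0x00000372
[10+:13] prio=2047 & 0x1fff = 0x7ff; word=0x001fff72
[23+:9] addr_hi=250 & 0x1ff = 0xfa; word=0x7d1fff72
word = 0x7d1fff72 → little-endian bytes:
  [0]=0x72  [1]=0xff  [2]=0x1f  [3]=0x7d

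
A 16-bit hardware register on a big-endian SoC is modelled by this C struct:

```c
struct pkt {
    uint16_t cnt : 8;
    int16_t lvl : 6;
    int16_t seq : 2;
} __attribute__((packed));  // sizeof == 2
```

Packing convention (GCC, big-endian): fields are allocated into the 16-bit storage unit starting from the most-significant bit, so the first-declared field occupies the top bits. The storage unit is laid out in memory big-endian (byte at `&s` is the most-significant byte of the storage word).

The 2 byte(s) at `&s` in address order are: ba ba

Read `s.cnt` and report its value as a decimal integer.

[0]=0xba [1]=0xba (big-endian) → word 0xbaba
cnt [8+:8] = (word>>8) & 0xff = 186  ←
lvl [2+:6] = (word>>2) & 0x3f = 46
seq [0+:2] = (word>>0) & 0x3 = 2

186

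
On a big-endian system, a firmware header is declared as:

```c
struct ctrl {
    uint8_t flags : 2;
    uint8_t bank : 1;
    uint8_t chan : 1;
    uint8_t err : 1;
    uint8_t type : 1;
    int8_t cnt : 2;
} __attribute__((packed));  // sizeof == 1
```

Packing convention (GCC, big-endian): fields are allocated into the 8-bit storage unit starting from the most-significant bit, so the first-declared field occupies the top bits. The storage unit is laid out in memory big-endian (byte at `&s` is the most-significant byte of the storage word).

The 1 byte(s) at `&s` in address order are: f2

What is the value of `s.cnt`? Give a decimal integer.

-2

[0]=0xf2 (big-endian) → word 0xf2
flags [6+:2] = (word>>6) & 0x3 = 3
bank [5+:1] = (word>>5) & 0x1 = 1
chan [4+:1] = (word>>4) & 0x1 = 1
err [3+:1] = (word>>3) & 0x1 = 0
type [2+:1] = (word>>2) & 0x1 = 0
cnt [0+:2] = (word>>0) & 0x3 = 2  ←
cnt signed 2b, MSB=1: 2 - 4 = -2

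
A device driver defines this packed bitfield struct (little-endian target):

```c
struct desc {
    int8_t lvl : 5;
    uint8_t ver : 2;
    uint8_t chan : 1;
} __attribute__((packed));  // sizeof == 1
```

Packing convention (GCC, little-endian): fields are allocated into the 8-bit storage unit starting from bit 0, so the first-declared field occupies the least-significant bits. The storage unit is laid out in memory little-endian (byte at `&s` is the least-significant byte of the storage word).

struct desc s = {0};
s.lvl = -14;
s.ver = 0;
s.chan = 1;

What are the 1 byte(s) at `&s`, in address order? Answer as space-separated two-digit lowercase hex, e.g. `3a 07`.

92

lvl (5b) val=-14 bits=0x12 at bit 0: 0x12
ver (2b) val=0 bits=0x0 at bit 5: 0x12
chan (1b) val=1 bits=0x1 at bit 7: 0x92
word = 0x92 → little-endian bytes:
  [0]=0x92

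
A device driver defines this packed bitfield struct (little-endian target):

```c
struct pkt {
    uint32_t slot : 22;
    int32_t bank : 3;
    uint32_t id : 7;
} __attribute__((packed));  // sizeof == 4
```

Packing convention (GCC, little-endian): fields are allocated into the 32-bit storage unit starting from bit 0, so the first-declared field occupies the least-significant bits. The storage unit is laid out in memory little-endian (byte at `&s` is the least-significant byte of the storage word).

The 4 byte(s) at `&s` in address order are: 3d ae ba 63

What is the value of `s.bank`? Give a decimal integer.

[0]=0x3d [1]=0xae [2]=0xba [3]=0x63 (little-endian) → word 0x63baae3d
slot:22 @ bit 0 → (0x63baae3d>>0)&0x3fffff = 0x3aae3d
bank:3 @ bit 22 → (0x63baae3d>>22)&0x7 = 0x6  ←
id:7 @ bit 25 → (0x63baae3d>>25)&0x7f = 0x31
bank signed 3b, MSB=1: 6 - 8 = -2

-2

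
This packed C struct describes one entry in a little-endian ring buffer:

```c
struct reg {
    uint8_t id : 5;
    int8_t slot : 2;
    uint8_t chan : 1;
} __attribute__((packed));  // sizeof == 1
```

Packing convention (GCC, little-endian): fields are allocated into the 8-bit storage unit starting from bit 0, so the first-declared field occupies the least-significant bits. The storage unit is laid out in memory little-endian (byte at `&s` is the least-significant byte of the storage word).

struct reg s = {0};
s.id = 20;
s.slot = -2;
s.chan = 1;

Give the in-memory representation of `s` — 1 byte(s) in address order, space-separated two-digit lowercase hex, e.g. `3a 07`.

id (5b) val=20 bits=0x14 at bit 0: 0x14
slot (2b) val=-2 bits=0x2 at bit 5: 0x54
chan (1b) val=1 bits=0x1 at bit 7: 0xd4
word = 0xd4 → little-endian bytes:
  [0]=0xd4

d4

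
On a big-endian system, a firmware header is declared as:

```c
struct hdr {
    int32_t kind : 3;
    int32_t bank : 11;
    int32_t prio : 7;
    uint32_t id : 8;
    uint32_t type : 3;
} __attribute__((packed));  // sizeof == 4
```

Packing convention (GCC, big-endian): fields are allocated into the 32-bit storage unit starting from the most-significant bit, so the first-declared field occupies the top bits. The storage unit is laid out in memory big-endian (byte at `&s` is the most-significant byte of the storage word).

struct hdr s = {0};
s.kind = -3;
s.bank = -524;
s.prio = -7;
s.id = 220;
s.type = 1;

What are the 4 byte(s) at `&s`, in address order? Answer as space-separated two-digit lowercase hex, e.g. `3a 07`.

b7 d3 ce e1

[29+:3] kind=-3 & 0x7 = 0x5; word=0xa0000000
[18+:11] bank=-524 & 0x7ff = 0x5f4; word=0xb7d00000
[11+:7] prio=-7 & 0x7f = 0x79; word=0xb7d3c800
[3+:8] id=220 & 0xff = 0xdc; word=0xb7d3cee0
[0+:3] type=1 & 0x7 = 0x1; word=0xb7d3cee1
word = 0xb7d3cee1 → big-endian bytes:
  [0]=0xb7  [1]=0xd3  [2]=0xce  [3]=0xe1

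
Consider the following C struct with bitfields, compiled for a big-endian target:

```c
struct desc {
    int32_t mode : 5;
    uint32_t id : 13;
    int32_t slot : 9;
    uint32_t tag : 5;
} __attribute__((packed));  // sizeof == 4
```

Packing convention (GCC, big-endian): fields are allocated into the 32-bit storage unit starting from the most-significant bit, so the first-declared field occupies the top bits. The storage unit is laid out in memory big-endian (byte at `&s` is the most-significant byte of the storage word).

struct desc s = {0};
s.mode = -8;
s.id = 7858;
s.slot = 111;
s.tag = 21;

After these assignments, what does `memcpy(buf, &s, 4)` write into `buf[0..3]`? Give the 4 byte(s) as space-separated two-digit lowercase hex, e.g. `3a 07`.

c7 ac 8d f5

mode:5 = -8 → 0x18 << 27 → word 0xc0000000
id:13 = 7858 → 0x1eb2 << 14 → word 0xc7ac8000
slot:9 = 111 → 0x6f << 5 → word 0xc7ac8de0
tag:5 = 21 → 0x15 << 0 → word 0xc7ac8df5
word = 0xc7ac8df5 → big-endian bytes:
  [0]=0xc7  [1]=0xac  [2]=0x8d  [3]=0xf5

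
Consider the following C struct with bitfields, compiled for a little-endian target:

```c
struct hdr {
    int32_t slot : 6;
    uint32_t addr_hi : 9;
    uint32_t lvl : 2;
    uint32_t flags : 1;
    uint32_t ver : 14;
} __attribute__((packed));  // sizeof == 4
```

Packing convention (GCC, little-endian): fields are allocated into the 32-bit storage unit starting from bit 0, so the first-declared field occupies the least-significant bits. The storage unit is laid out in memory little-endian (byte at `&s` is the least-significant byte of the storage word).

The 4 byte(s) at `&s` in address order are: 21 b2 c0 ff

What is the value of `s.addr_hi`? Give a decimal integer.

[0]=0x21 [1]=0xb2 [2]=0xc0 [3]=0xff (little-endian) → word 0xffc0b221
slot [0+:6] = (word>>0) & 0x3f = 33
addr_hi [6+:9] = (word>>6) & 0x1ff = 200  ←
lvl [15+:2] = (word>>15) & 0x3 = 1
flags [17+:1] = (word>>17) & 0x1 = 0
ver [18+:14] = (word>>18) & 0x3fff = 16368

200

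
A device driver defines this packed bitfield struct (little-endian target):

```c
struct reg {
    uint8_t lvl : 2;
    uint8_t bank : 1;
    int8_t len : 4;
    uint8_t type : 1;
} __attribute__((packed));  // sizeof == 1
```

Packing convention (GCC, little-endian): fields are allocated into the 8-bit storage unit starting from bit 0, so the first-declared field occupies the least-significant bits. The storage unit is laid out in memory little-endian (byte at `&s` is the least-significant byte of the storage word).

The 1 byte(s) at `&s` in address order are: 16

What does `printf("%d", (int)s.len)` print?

[0]=0x16 (little-endian) → word 0x16
lvl [0+:2] = (word>>0) & 0x3 = 2
bank [2+:1] = (word>>2) & 0x1 = 1
len [3+:4] = (word>>3) & 0xf = 2  ←
type [7+:1] = (word>>7) & 0x1 = 0
len signed 4b, MSB=0: value = 2

2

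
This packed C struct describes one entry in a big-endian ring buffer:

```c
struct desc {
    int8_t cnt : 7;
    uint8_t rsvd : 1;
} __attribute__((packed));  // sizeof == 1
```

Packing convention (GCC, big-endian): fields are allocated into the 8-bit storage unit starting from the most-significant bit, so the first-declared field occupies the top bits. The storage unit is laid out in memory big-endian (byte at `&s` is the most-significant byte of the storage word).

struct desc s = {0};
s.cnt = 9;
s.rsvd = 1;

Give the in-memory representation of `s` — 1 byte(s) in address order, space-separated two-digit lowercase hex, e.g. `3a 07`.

cnt (7b) val=9 bits=0x9 at bit 1: 0x12
rsvd (1b) val=1 bits=0x1 at bit 0: 0x13
word = 0x13 → big-endian bytes:
  [0]=0x13

13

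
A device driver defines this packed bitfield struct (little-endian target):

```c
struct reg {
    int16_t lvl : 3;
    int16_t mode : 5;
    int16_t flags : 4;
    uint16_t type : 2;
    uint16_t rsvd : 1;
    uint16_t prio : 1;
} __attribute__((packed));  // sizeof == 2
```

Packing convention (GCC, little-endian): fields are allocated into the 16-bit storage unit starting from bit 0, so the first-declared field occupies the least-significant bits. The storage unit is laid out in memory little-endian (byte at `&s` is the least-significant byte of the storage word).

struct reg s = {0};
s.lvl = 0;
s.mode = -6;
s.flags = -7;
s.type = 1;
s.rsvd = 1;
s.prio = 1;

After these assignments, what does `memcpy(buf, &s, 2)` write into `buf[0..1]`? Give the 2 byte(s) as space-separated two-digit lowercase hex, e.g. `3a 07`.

d0 d9

lvl (3b) val=0 bits=0x0 at bit 0: 0x0000
mode (5b) val=-6 bits=0x1a at bit 3: 0x00d0
flags (4b) val=-7 bits=0x9 at bit 8: 0x09d0
type (2b) val=1 bits=0x1 at bit 12: 0x19d0
rsvd (1b) val=1 bits=0x1 at bit 14: 0x59d0
prio (1b) val=1 bits=0x1 at bit 15: 0xd9d0
word = 0xd9d0 → little-endian bytes:
  [0]=0xd0  [1]=0xd9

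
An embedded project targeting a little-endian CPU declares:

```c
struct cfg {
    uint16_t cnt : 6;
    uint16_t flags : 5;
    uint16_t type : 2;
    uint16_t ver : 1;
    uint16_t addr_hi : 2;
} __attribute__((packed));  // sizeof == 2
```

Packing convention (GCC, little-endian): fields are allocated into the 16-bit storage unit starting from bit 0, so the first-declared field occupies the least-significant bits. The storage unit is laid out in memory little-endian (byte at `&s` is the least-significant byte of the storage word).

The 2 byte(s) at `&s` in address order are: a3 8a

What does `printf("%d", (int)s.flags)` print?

10

[0]=0xa3 [1]=0x8a (little-endian) → word 0x8aa3
cnt [0+:6] = (word>>0) & 0x3f = 35
flags [6+:5] = (word>>6) & 0x1f = 10  ←
type [11+:2] = (word>>11) & 0x3 = 1
ver [13+:1] = (word>>13) & 0x1 = 0
addr_hi [14+:2] = (word>>14) & 0x3 = 2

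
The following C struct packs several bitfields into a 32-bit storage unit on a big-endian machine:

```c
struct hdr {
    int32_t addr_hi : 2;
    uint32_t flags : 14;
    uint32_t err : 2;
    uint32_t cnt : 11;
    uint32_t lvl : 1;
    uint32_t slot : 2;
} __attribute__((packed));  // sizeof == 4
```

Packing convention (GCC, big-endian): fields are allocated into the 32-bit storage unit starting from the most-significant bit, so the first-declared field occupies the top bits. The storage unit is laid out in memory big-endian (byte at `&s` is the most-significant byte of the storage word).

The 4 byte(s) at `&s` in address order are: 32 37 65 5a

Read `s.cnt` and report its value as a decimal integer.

[0]=0x32 [1]=0x37 [2]=0x65 [3]=0x5a (big-endian) → word 0x3237655a
addr_hi [30+:2] = (word>>30) & 0x3 = 0
flags [16+:14] = (word>>16) & 0x3fff = 12855
err [14+:2] = (word>>14) & 0x3 = 1
cnt [3+:11] = (word>>3) & 0x7ff = 1195  ←
lvl [2+:1] = (word>>2) & 0x1 = 0
slot [0+:2] = (word>>0) & 0x3 = 2

1195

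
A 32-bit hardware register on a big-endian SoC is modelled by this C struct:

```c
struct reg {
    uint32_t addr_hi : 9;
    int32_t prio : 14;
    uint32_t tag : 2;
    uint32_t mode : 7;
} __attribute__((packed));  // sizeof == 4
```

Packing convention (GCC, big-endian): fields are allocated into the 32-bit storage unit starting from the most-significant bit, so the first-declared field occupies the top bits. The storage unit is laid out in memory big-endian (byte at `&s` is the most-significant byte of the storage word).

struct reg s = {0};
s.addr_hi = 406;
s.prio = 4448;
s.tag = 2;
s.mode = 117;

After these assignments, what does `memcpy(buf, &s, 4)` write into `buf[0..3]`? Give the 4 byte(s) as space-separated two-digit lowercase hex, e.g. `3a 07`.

cb 22 c1 75

addr_hi:9 = 406 → 0x196 << 23 → word 0xcb000000
prio:14 = 4448 → 0x1160 << 9 → word 0xcb22c000
tag:2 = 2 → 0x2 << 7 → word 0xcb22c100
mode:7 = 117 → 0x75 << 0 → word 0xcb22c175
word = 0xcb22c175 → big-endian bytes:
  [0]=0xcb  [1]=0x22  [2]=0xc1  [3]=0x75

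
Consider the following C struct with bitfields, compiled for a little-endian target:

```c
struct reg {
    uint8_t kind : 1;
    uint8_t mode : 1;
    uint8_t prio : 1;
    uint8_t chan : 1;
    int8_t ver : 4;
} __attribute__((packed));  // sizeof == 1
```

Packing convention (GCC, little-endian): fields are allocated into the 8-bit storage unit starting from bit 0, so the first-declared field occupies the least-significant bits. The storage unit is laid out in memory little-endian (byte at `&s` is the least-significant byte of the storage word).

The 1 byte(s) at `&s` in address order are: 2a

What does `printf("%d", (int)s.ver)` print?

[0]=0x2a (little-endian) → word 0x2a
kind:1 @ bit 0 → (0x2a>>0)&0x1 = 0x0
mode:1 @ bit 1 → (0x2a>>1)&0x1 = 0x1
prio:1 @ bit 2 → (0x2a>>2)&0x1 = 0x0
chan:1 @ bit 3 → (0x2a>>3)&0x1 = 0x1
ver:4 @ bit 4 → (0x2a>>4)&0xf = 0x2  ←
ver signed 4b, MSB=0: value = 2

2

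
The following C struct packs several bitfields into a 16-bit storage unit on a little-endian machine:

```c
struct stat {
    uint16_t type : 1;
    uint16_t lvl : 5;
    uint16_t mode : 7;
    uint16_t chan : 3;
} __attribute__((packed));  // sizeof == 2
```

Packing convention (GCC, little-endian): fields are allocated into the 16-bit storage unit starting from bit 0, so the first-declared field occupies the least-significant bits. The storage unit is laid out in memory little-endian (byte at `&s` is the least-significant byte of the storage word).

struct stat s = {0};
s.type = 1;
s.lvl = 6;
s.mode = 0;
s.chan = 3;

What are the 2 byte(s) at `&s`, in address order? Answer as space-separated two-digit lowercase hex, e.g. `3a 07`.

type (1b) val=1 bits=0x1 at bit 0: 0x0001
lvl (5b) val=6 bits=0x6 at bit 1: 0x000d
mode (7b) val=0 bits=0x0 at bit 6: 0x000d
chan (3b) val=3 bits=0x3 at bit 13: 0x600d
word = 0x600d → little-endian bytes:
  [0]=0x0d  [1]=0x60

0d 60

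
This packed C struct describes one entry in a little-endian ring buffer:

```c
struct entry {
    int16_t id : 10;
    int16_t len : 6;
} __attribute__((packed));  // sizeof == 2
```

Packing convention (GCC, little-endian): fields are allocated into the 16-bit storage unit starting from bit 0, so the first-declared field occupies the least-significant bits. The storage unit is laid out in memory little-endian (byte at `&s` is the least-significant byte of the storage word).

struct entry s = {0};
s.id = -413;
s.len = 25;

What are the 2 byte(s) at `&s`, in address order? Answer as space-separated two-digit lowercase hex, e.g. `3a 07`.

[0+:10] id=-413 & 0x3ff = 0x263; word=0x0263
[10+:6] len=25 & 0x3f = 0x19; word=0x6663
word = 0x6663 → little-endian bytes:
  [0]=0x63  [1]=0x66

63 66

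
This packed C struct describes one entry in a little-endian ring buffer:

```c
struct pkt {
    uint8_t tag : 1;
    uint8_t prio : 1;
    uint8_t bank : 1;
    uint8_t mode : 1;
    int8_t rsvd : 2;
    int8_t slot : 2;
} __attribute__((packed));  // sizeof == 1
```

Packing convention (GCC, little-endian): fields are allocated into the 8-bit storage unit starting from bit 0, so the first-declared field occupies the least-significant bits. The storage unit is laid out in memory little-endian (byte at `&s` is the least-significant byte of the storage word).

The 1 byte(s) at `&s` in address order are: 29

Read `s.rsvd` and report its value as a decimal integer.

-2

[0]=0x29 (little-endian) → word 0x29
tag [0+:1] = (word>>0) & 0x1 = 1
prio [1+:1] = (word>>1) & 0x1 = 0
bank [2+:1] = (word>>2) & 0x1 = 0
mode [3+:1] = (word>>3) & 0x1 = 1
rsvd [4+:2] = (word>>4) & 0x3 = 2  ←
slot [6+:2] = (word>>6) & 0x3 = 0
rsvd signed 2b, MSB=1: 2 - 4 = -2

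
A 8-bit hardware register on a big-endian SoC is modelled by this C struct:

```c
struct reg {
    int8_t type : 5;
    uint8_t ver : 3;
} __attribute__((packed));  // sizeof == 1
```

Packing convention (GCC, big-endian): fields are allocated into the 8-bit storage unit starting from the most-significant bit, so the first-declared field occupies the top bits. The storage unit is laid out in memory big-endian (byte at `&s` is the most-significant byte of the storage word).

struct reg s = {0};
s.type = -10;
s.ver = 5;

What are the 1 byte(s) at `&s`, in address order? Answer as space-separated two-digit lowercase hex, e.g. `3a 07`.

type:5 = -10 → 0x16 << 3 → word 0xb0
ver:3 = 5 → 0x5 << 0 → word 0xb5
word = 0xb5 → big-endian bytes:
  [0]=0xb5

b5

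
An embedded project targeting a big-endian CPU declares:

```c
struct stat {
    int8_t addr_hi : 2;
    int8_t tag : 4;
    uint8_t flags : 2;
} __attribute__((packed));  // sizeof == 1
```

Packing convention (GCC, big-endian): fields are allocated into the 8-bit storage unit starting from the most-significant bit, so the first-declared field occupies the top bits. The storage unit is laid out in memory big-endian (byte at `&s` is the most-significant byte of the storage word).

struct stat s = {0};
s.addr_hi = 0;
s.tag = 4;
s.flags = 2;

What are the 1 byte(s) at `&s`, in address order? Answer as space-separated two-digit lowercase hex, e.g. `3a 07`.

12

addr_hi (2b) val=0 bits=0x0 at bit 6: 0x00
tag (4b) val=4 bits=0x4 at bit 2: 0x10
flags (2b) val=2 bits=0x2 at bit 0: 0x12
word = 0x12 → big-endian bytes:
  [0]=0x12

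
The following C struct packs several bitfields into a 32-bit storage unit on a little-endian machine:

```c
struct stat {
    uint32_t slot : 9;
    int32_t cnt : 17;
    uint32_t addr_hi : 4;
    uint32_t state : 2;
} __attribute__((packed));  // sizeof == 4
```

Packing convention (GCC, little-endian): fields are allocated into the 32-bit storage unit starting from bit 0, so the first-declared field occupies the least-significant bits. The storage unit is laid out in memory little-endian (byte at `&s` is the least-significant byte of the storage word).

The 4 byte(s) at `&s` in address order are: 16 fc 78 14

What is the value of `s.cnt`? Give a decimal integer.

[0]=0x16 [1]=0xfc [2]=0x78 [3]=0x14 (little-endian) → word 0x1478fc16
slot [0+:9] = (word>>0) & 0x1ff = 22
cnt [9+:17] = (word>>9) & 0x1ffff = 15486  ←
addr_hi [26+:4] = (word>>26) & 0xf = 5
state [30+:2] = (word>>30) & 0x3 = 0
cnt signed 17b, MSB=0: value = 15486

15486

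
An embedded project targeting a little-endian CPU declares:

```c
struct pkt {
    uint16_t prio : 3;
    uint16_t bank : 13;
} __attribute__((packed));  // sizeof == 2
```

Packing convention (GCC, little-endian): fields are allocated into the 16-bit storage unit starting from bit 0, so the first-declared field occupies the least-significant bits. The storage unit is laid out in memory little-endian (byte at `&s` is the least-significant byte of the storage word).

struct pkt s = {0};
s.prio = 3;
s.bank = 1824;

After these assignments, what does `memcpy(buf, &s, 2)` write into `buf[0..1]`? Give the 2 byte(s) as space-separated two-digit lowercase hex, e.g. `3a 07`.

[0+:3] prio=3 & 0x7 = 0x3; word=0x0003
[3+:13] bank=1824 & 0x1fff = 0x720; word=0x3903
word = 0x3903 → little-endian bytes:
  [0]=0x03  [1]=0x39

03 39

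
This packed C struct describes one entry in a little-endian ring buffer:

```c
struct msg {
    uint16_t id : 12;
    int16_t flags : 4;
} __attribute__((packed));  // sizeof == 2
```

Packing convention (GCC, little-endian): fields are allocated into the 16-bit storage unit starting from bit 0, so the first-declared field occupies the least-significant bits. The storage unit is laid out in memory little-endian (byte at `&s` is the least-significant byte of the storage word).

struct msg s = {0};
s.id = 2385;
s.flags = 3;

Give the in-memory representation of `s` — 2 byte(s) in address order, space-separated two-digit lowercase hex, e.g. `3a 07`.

[0+:12] id=2385 & 0xfff = 0x951; word=0x0951
[12+:4] flags=3 & 0xf = 0x3; word=0x3951
word = 0x3951 → little-endian bytes:
  [0]=0x51  [1]=0x39

51 39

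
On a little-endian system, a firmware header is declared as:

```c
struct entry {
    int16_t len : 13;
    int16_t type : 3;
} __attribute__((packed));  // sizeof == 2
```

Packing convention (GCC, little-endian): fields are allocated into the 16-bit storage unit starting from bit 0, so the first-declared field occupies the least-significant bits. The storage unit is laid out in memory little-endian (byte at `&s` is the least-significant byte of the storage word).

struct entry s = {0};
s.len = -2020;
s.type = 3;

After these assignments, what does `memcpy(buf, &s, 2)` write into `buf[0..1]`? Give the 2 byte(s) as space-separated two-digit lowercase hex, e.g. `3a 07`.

len:13 = -2020 → 0x181c << 0 → word 0x181c
type:3 = 3 → 0x3 << 13 → word 0x781c
word = 0x781c → little-endian bytes:
  [0]=0x1c  [1]=0x78

1c 78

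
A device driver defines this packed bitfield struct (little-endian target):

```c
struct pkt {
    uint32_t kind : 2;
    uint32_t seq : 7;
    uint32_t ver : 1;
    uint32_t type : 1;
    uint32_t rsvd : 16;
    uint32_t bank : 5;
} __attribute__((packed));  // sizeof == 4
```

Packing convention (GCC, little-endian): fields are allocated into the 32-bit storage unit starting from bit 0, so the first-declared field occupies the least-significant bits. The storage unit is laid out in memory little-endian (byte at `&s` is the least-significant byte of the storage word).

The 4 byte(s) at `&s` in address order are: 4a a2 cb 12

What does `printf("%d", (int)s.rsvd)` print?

[0]=0x4a [1]=0xa2 [2]=0xcb [3]=0x12 (little-endian) → word 0x12cba24a
kind [0+:2] = (word>>0) & 0x3 = 2
seq [2+:7] = (word>>2) & 0x7f = 18
ver [9+:1] = (word>>9) & 0x1 = 1
type [10+:1] = (word>>10) & 0x1 = 0
rsvd [11+:16] = (word>>11) & 0xffff = 22900  ←
bank [27+:5] = (word>>27) & 0x1f = 2

22900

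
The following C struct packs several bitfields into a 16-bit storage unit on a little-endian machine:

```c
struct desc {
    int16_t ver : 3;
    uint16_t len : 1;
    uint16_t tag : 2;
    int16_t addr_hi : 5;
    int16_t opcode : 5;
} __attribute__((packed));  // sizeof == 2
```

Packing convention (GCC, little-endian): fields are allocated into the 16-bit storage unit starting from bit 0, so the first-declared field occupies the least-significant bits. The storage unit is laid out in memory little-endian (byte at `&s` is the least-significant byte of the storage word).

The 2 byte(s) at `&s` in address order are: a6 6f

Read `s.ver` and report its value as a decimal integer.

-2

[0]=0xa6 [1]=0x6f (little-endian) → word 0x6fa6
ver:3 @ bit 0 → (0x6fa6>>0)&0x7 = 0x6  ←
len:1 @ bit 3 → (0x6fa6>>3)&0x1 = 0x0
tag:2 @ bit 4 → (0x6fa6>>4)&0x3 = 0x2
addr_hi:5 @ bit 6 → (0x6fa6>>6)&0x1f = 0x1e
opcode:5 @ bit 11 → (0x6fa6>>11)&0x1f = 0xd
ver signed 3b, MSB=1: 6 - 8 = -2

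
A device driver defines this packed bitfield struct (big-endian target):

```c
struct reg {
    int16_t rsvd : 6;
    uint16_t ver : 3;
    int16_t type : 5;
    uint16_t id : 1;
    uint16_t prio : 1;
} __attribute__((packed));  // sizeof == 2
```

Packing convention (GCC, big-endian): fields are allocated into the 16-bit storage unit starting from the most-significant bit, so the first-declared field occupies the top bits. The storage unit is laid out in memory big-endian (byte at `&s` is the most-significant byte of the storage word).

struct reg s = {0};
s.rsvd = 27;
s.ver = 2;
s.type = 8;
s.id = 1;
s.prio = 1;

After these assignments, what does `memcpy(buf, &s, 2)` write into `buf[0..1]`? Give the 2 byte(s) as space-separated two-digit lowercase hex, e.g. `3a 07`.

rsvd (6b) val=27 bits=0x1b at bit 10: 0x6c00
ver (3b) val=2 bits=0x2 at bit 7: 0x6d00
type (5b) val=8 bits=0x8 at bit 2: 0x6d20
id (1b) val=1 bits=0x1 at bit 1: 0x6d22
prio (1b) val=1 bits=0x1 at bit 0: 0x6d23
word = 0x6d23 → big-endian bytes:
  [0]=0x6d  [1]=0x23

6d 23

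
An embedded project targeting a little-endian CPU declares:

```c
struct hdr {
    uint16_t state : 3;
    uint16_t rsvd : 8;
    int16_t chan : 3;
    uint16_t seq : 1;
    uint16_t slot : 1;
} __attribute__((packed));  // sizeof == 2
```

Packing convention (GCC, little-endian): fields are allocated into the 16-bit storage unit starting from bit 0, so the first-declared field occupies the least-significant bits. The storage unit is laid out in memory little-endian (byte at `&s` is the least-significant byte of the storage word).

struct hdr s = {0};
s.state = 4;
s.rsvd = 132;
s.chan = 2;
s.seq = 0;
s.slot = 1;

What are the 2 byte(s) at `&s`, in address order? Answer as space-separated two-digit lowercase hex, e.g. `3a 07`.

24 94

[0+:3] state=4 & 0x7 = 0x4; word=0x0004
[3+:8] rsvd=132 & 0xff = 0x84; word=0x0424
[11+:3] chan=2 & 0x7 = 0x2; word=0x1424
[14+:1] seq=0 & 0x1 = 0x0; word=0x1424
[15+:1] slot=1 & 0x1 = 0x1; word=0x9424
word = 0x9424 → little-endian bytes:
  [0]=0x24  [1]=0x94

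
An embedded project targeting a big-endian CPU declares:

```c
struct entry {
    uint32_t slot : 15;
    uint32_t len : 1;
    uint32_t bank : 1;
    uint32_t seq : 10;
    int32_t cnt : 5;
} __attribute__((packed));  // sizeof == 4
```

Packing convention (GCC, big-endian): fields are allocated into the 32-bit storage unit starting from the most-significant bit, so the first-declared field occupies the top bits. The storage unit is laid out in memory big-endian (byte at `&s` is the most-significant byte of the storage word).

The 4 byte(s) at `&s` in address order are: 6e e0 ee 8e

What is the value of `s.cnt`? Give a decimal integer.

[0]=0x6e [1]=0xe0 [2]=0xee [3]=0x8e (big-endian) → word 0x6ee0ee8e
slot [17+:15] = (word>>17) & 0x7fff = 14192
len [16+:1] = (word>>16) & 0x1 = 0
bank [15+:1] = (word>>15) & 0x1 = 1
seq [5+:10] = (word>>5) & 0x3ff = 884
cnt [0+:5] = (word>>0) & 0x1f = 14  ←
cnt signed 5b, MSB=0: value = 14

14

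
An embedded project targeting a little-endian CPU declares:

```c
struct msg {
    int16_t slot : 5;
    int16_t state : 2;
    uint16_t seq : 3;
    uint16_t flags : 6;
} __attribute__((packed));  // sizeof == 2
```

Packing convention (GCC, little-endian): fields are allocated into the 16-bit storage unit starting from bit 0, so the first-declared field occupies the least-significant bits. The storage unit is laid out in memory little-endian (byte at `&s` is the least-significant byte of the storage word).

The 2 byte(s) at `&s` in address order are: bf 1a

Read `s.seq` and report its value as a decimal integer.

5

[0]=0xbf [1]=0x1a (little-endian) → word 0x1abf
slot [0+:5] = (word>>0) & 0x1f = 31
state [5+:2] = (word>>5) & 0x3 = 1
seq [7+:3] = (word>>7) & 0x7 = 5  ←
flags [10+:6] = (word>>10) & 0x3f = 6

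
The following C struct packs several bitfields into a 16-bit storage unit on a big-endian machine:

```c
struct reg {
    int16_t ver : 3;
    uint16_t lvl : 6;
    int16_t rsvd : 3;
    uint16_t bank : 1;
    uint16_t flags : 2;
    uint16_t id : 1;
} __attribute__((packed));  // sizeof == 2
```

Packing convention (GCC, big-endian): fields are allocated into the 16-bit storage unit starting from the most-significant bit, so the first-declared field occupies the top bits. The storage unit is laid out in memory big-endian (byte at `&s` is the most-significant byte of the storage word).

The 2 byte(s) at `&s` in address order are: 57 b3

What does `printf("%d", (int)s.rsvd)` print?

[0]=0x57 [1]=0xb3 (big-endian) → word 0x57b3
ver [13+:3] = (word>>13) & 0x7 = 2
lvl [7+:6] = (word>>7) & 0x3f = 47
rsvd [4+:3] = (word>>4) & 0x7 = 3  ←
bank [3+:1] = (word>>3) & 0x1 = 0
flags [1+:2] = (word>>1) & 0x3 = 1
id [0+:1] = (word>>0) & 0x1 = 1
rsvd signed 3b, MSB=0: value = 3

3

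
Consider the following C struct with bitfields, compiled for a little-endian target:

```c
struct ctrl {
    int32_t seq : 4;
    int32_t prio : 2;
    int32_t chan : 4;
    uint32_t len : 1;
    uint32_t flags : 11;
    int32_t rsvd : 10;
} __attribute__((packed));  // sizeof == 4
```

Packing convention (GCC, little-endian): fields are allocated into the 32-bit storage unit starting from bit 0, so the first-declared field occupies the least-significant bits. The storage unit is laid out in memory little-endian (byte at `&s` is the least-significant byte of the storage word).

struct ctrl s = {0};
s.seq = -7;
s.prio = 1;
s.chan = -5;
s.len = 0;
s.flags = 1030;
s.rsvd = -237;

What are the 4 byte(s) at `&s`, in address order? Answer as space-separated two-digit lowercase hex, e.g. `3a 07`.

d9 32 e0 c4

seq (4b) val=-7 bits=0x9 at bit 0: 0x00000009
prio (2b) val=1 bits=0x1 at bit 4: 0x00000019
chan (4b) val=-5 bits=0xb at bit 6: 0x000002d9
len (1b) val=0 bits=0x0 at bit 10: 0x000002d9
flags (11b) val=1030 bits=0x406 at bit 11: 0x002032d9
rsvd (10b) val=-237 bits=0x313 at bit 22: 0xc4e032d9
word = 0xc4e032d9 → little-endian bytes:
  [0]=0xd9  [1]=0x32  [2]=0xe0  [3]=0xc4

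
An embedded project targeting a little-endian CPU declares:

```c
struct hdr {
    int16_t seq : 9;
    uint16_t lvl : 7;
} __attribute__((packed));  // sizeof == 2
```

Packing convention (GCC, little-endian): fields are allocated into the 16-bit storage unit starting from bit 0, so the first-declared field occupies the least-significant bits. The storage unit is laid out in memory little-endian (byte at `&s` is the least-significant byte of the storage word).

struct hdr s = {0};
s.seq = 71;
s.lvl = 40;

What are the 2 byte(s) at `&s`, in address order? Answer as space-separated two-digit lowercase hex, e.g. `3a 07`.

seq:9 = 71 → 0x47 << 0 → word 0x0047
lvl:7 = 40 → 0x28 << 9 → word 0x5047
word = 0x5047 → little-endian bytes:
  [0]=0x47  [1]=0x50

47 50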